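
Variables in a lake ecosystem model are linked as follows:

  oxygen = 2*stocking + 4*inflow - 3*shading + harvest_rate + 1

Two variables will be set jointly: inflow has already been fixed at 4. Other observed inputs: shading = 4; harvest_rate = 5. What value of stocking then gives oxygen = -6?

With inflow held at 4:
Substituting into the oxygen equation gives oxygen = 2*stocking + 10.
Solve 2*stocking + 10 = -6: stocking = (-6 - 10) / 2 = -8.

stocking = -8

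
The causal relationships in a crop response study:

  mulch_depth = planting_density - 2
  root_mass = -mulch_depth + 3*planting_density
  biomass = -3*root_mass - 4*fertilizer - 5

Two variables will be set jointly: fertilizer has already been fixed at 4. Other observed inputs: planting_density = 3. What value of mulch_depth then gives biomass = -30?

mulch_depth = 6

With fertilizer held at 4:
Intervening on mulch_depth fixes its value directly, overriding its dependence on planting_density.
Substituting into the root_mass equation gives root_mass = -mulch_depth + 9.
Substituting into the biomass equation gives biomass = 3*mulch_depth - 48.
Solve 3*mulch_depth - 48 = -30: mulch_depth = (-30 + 48) / 3 = 6.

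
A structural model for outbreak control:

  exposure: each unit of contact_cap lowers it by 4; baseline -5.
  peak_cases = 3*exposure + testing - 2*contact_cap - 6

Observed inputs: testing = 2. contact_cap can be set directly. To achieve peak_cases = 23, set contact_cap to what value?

Substituting into the peak_cases equation gives peak_cases = -14*contact_cap - 19.
Solve -14*contact_cap - 19 = 23: contact_cap = (23 + 19) / -14 = -3.

contact_cap = -3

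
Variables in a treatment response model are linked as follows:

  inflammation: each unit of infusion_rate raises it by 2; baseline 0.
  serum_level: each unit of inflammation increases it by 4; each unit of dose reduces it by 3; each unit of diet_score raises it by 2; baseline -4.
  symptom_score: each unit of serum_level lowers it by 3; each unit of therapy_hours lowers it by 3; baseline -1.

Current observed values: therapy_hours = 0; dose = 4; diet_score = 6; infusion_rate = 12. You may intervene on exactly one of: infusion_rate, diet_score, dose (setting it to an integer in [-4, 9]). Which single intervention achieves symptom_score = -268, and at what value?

Intervening on infusion_rate: symptom_score = -24*infusion_rate + 11. Reaching -268 requires infusion_rate = 93/8, not an integer.
Intervening on diet_score: symptom_score = -6*diet_score - 241. Reaching -268 requires diet_score = 9/2, not an integer.
Intervening on dose: with other inputs at their observed values, symptom_score = 9*dose - 313. Solving for -268 gives dose = 5, within [-4, 9].

set dose = 5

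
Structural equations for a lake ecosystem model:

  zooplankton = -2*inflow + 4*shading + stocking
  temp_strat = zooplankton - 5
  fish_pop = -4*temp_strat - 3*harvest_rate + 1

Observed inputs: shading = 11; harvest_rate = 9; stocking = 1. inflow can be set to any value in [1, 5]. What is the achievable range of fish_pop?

-178 to -146

Substituting into the zooplankton equation gives zooplankton = -2*inflow + 45.
Substituting into the temp_strat equation gives temp_strat = -2*inflow + 40.
Substituting into the fish_pop equation gives fish_pop = 8*inflow - 186.
Linear in inflow, so extremes are at the endpoints: inflow = 1 gives fish_pop = -178; inflow = 5 gives fish_pop = -146.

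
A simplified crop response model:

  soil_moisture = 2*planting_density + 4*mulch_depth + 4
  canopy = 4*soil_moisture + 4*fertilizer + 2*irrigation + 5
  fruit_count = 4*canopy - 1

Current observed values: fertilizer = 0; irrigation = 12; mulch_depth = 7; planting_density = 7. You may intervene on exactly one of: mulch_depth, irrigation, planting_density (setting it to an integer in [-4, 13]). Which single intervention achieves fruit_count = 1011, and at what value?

Intervening on mulch_depth: fruit_count = 64*mulch_depth + 403. Reaching 1011 requires mulch_depth = 19/2, not an integer.
Intervening on irrigation: fruit_count = 8*irrigation + 755. Reaching 1011 requires irrigation = 32, outside [-4, 13].
Intervening on planting_density: with other inputs at their observed values, fruit_count = 32*planting_density + 627. Solving for 1011 gives planting_density = 12, within [-4, 13].

set planting_density = 12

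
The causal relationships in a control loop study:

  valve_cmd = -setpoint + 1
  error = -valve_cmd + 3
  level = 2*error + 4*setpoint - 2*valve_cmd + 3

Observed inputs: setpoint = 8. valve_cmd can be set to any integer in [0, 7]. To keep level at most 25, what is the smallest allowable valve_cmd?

Intervening on valve_cmd fixes its value directly, overriding its dependence on setpoint.
Substituting into the level equation gives level = -4*valve_cmd + 41.
Require -4*valve_cmd + 41 ≤ 25, so valve_cmd ≥ 4.
The smallest integer in [0, 7] satisfying this is 4.

valve_cmd = 4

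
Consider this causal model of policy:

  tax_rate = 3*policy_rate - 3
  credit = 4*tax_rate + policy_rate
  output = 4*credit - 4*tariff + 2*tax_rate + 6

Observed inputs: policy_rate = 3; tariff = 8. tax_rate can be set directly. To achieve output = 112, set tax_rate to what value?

Intervening on tax_rate fixes its value directly, overriding its dependence on policy_rate.
Substituting into the credit equation gives credit = 4*tax_rate + 3.
This gives output = 18*tax_rate - 14.
Solve 18*tax_rate - 14 = 112: tax_rate = (112 + 14) / 18 = 7.

tax_rate = 7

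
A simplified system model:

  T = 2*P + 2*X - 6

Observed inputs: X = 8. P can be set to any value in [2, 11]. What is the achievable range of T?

14 to 32

Substituting into the T equation gives T = 2*P + 10.
Linear in P, so extremes are at the endpoints: P = 2 gives T = 14; P = 11 gives T = 32.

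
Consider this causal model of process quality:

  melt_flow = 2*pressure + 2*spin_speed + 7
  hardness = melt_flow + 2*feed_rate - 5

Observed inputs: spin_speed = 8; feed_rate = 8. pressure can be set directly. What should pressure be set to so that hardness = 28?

Substituting into the melt_flow equation gives melt_flow = 2*pressure + 23.
Substituting into the hardness equation gives hardness = 2*pressure + 34.
Solve 2*pressure + 34 = 28: pressure = (28 - 34) / 2 = -3.

pressure = -3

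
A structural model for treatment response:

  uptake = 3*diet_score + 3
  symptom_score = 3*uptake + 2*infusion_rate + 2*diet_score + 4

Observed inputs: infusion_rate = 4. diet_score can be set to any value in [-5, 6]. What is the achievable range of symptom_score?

Substituting into the symptom_score equation gives symptom_score = 11*diet_score + 21.
Linear in diet_score, so extremes are at the endpoints: diet_score = -5 gives symptom_score = -34; diet_score = 6 gives symptom_score = 87.

-34 to 87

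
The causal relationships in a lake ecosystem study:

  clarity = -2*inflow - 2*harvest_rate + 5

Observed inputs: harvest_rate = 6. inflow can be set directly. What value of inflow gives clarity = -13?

Substituting into the clarity equation gives clarity = -2*inflow - 7.
Solve -2*inflow - 7 = -13: inflow = (-13 + 7) / -2 = 3.

inflow = 3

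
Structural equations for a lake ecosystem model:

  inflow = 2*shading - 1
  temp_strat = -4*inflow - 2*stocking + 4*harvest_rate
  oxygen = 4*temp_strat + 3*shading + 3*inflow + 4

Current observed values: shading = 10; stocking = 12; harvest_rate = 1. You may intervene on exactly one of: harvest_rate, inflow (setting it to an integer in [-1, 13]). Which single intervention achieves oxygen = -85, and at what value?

Intervening on harvest_rate: oxygen = 16*harvest_rate - 309. Reaching -85 requires harvest_rate = 14, outside [-1, 13].
Intervening on inflow: with other inputs at their observed values, oxygen = -13*inflow - 46. Solving for -85 gives inflow = 3, within [-1, 13].

set inflow = 3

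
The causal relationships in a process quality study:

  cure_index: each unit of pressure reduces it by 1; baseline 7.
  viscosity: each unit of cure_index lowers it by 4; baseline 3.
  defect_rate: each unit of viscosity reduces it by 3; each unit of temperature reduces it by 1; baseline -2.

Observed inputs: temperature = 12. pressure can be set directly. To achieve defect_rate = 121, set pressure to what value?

pressure = -5

Substituting into the viscosity equation gives viscosity = 4*pressure - 25.
Substituting into the defect_rate equation gives defect_rate = -12*pressure + 61.
Solve -12*pressure + 61 = 121: pressure = (121 - 61) / -12 = -5.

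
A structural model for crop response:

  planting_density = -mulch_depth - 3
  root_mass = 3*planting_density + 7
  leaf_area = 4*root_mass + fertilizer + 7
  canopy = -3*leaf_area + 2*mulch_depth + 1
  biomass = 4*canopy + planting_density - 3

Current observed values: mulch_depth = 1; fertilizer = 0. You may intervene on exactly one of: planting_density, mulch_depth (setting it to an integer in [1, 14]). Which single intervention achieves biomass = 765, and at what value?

set mulch_depth = 5

Intervening on planting_density: biomass = -143*planting_density - 411. Reaching 765 requires planting_density = -1176/143, not an integer.
Intervening on mulch_depth: with other inputs at their observed values, biomass = 151*mulch_depth + 10. Solving for 765 gives mulch_depth = 5, within [1, 14].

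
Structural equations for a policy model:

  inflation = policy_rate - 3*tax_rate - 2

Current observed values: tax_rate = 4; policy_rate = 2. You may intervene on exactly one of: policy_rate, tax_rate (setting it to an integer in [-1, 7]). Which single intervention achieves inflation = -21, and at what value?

Intervening on policy_rate: inflation = policy_rate - 14. Reaching -21 requires policy_rate = -7, outside [-1, 7].
Intervening on tax_rate: with other inputs at their observed values, inflation = -3*tax_rate. Solving for -21 gives tax_rate = 7, within [-1, 7].

set tax_rate = 7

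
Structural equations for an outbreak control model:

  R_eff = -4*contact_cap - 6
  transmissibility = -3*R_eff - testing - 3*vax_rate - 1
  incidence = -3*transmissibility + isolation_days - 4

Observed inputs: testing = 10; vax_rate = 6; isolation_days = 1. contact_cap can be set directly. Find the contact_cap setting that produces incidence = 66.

contact_cap = -1

Substituting into the transmissibility equation gives transmissibility = 12*contact_cap - 11.
Substituting into the incidence equation gives incidence = -36*contact_cap + 30.
Solve -36*contact_cap + 30 = 66: contact_cap = (66 - 30) / -36 = -1.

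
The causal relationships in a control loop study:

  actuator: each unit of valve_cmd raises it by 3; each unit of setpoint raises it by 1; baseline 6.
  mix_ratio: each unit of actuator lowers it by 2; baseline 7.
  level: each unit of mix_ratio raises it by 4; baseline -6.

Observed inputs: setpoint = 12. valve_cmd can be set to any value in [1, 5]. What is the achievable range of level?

-242 to -146

Substituting into the actuator equation gives actuator = 3*valve_cmd + 18.
mix_ratio becomes -6*valve_cmd - 29.
Substituting into the level equation gives level = -24*valve_cmd - 122.
Linear in valve_cmd, so extremes are at the endpoints: valve_cmd = 1 gives level = -146; valve_cmd = 5 gives level = -242.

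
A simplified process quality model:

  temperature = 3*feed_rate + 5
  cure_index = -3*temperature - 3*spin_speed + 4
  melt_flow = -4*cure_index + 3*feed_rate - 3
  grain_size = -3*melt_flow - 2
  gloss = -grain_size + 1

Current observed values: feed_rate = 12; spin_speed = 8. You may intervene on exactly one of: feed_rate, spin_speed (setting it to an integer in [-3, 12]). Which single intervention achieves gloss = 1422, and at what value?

set spin_speed = -3

Intervening on feed_rate: gloss = 117*feed_rate + 414. Reaching 1422 requires feed_rate = 112/13, not an integer.
Intervening on spin_speed: with other inputs at their observed values, gloss = 36*spin_speed + 1530. Solving for 1422 gives spin_speed = -3, within [-3, 12].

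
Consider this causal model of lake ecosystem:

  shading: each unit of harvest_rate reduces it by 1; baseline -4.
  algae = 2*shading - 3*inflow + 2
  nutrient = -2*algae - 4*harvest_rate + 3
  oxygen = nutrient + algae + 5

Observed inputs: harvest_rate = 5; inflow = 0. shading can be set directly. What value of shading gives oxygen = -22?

shading = 4

Intervening on shading fixes its value directly, overriding its dependence on harvest_rate.
Substituting into the algae equation gives algae = 2*shading + 2.
Substituting into the nutrient equation gives nutrient = -4*shading - 21.
Substituting into the oxygen equation gives oxygen = -2*shading - 14.
Solve -2*shading - 14 = -22: shading = (-22 + 14) / -2 = 4.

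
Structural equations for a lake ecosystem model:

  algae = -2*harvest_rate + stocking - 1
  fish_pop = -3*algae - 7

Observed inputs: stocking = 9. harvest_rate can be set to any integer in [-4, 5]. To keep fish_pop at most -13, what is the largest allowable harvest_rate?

harvest_rate = 3

Substituting into the algae equation gives algae = -2*harvest_rate + 8.
Substituting into the fish_pop equation gives fish_pop = 6*harvest_rate - 31.
Require 6*harvest_rate - 31 ≤ -13, so harvest_rate ≤ 3.
The largest integer in [-4, 5] satisfying this is 3.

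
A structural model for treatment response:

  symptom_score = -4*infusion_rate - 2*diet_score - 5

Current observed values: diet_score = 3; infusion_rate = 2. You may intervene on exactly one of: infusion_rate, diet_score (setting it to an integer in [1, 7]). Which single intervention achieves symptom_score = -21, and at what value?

Intervening on infusion_rate: symptom_score = -4*infusion_rate - 11. Reaching -21 requires infusion_rate = 5/2, not an integer.
Intervening on diet_score: with other inputs at their observed values, symptom_score = -2*diet_score - 13. Solving for -21 gives diet_score = 4, within [1, 7].

set diet_score = 4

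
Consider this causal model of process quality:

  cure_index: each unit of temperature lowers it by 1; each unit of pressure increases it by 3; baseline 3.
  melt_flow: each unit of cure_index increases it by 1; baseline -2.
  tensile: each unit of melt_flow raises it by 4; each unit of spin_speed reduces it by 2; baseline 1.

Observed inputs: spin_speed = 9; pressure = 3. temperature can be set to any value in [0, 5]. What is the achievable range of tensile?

Substituting into the cure_index equation gives cure_index = -temperature + 12.
Substituting into the melt_flow equation gives melt_flow = -temperature + 10.
Substituting into the tensile equation gives tensile = -4*temperature + 23.
Linear in temperature, so extremes are at the endpoints: temperature = 0 gives tensile = 23; temperature = 5 gives tensile = 3.

3 to 23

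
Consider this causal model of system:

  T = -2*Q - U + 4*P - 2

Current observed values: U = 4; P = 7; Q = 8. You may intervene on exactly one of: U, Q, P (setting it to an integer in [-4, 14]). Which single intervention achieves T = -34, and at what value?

Intervening on U: T = -U + 10. Reaching -34 requires U = 44, outside [-4, 14].
Intervening on Q: T = -2*Q + 22. Reaching -34 requires Q = 28, outside [-4, 14].
Intervening on P: with other inputs at their observed values, T = 4*P - 22. Solving for -34 gives P = -3, within [-4, 14].

set P = -3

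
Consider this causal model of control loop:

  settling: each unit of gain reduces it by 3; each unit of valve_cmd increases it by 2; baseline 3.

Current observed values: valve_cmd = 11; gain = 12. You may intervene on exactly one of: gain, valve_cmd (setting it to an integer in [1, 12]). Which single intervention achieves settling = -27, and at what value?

set valve_cmd = 3

Intervening on gain: settling = -3*gain + 25. Reaching -27 requires gain = 52/3, not an integer.
Intervening on valve_cmd: with other inputs at their observed values, settling = 2*valve_cmd - 33. Solving for -27 gives valve_cmd = 3, within [1, 12].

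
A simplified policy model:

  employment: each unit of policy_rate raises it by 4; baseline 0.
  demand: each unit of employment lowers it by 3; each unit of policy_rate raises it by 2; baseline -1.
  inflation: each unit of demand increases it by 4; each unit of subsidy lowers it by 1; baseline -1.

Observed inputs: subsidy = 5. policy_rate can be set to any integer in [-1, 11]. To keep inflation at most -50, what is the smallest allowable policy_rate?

policy_rate = 1

Substituting into the demand equation gives demand = -10*policy_rate - 1.
So inflation = -40*policy_rate - 10.
Require -40*policy_rate - 10 ≤ -50, so policy_rate ≥ 1.
The smallest integer in [-1, 11] satisfying this is 1.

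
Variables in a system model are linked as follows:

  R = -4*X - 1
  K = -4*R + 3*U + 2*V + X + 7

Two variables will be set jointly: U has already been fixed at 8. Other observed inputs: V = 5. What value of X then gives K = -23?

With U held at 8:
Substituting into the K equation gives K = 17*X + 45.
Solve 17*X + 45 = -23: X = (-23 - 45) / 17 = -4.

X = -4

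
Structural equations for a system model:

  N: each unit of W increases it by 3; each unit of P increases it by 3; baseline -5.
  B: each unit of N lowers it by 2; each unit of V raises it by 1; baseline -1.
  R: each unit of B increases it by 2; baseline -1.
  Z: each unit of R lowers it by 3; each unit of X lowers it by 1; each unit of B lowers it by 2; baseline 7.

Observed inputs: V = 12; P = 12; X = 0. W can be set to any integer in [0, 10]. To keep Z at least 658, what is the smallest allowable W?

Substituting into the N equation gives N = 3*W + 31.
B becomes -6*W - 51.
R becomes -12*W - 103.
Substituting into the Z equation gives Z = 48*W + 418.
Require 48*W + 418 ≥ 658, so W ≥ 5.
The smallest integer in [0, 10] satisfying this is 5.

W = 5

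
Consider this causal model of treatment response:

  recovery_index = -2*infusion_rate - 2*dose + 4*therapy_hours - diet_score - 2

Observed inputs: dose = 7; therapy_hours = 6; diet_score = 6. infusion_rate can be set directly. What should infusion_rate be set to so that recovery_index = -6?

infusion_rate = 4

Substituting into the recovery_index equation gives recovery_index = -2*infusion_rate + 2.
Solve -2*infusion_rate + 2 = -6: infusion_rate = (-6 - 2) / -2 = 4.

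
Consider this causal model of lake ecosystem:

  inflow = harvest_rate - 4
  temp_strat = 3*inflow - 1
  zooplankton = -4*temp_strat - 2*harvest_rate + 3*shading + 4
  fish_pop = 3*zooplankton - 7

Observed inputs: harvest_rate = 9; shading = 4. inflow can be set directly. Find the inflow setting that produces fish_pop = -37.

inflow = 1

Intervening on inflow fixes its value directly, overriding its dependence on harvest_rate.
Substituting into the zooplankton equation gives zooplankton = -12*inflow + 2.
Substituting into the fish_pop equation gives fish_pop = -36*inflow - 1.
Solve -36*inflow - 1 = -37: inflow = (-37 + 1) / -36 = 1.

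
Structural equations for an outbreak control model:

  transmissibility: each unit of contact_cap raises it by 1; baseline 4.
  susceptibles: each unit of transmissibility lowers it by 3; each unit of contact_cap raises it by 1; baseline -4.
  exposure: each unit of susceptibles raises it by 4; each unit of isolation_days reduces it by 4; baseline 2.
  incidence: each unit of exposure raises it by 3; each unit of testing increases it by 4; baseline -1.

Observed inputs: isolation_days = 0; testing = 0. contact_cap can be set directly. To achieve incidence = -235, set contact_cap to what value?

contact_cap = 2

Substituting into the susceptibles equation gives susceptibles = -2*contact_cap - 16.
Substituting into the exposure equation gives exposure = -8*contact_cap - 62.
Substituting into the incidence equation gives incidence = -24*contact_cap - 187.
Solve -24*contact_cap - 187 = -235: contact_cap = (-235 + 187) / -24 = 2.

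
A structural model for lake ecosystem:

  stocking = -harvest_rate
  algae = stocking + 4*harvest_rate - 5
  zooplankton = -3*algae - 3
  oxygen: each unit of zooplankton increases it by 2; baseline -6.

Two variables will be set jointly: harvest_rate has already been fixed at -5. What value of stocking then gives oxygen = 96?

With harvest_rate held at -5:
Intervening on stocking fixes its value directly, overriding its dependence on harvest_rate.
Substituting into the algae equation gives algae = stocking - 25.
Substituting into the zooplankton equation gives zooplankton = -3*stocking + 72.
This gives oxygen = -6*stocking + 138.
Solve -6*stocking + 138 = 96: stocking = (96 - 138) / -6 = 7.

stocking = 7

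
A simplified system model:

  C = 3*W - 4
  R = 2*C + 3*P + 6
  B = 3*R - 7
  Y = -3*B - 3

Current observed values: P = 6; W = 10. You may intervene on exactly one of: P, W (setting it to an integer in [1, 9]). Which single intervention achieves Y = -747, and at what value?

set P = 9

Intervening on P: with other inputs at their observed values, Y = -27*P - 504. Solving for -747 gives P = 9, within [1, 9].
Intervening on W: Y = -54*W - 126. Reaching -747 requires W = 23/2, not an integer.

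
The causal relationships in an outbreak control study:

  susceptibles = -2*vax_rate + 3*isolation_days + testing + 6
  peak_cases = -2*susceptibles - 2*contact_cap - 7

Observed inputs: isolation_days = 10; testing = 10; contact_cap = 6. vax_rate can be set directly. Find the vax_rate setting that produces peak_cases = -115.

vax_rate = -1

Substituting into the susceptibles equation gives susceptibles = -2*vax_rate + 46.
peak_cases becomes 4*vax_rate - 111.
Solve 4*vax_rate - 111 = -115: vax_rate = (-115 + 111) / 4 = -1.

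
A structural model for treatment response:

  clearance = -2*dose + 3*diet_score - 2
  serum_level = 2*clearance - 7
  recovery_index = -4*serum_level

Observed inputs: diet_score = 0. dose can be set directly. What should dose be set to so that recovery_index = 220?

Substituting into the clearance equation gives clearance = -2*dose - 2.
Substituting into the serum_level equation gives serum_level = -4*dose - 11.
This gives recovery_index = 16*dose + 44.
Solve 16*dose + 44 = 220: dose = (220 - 44) / 16 = 11.

dose = 11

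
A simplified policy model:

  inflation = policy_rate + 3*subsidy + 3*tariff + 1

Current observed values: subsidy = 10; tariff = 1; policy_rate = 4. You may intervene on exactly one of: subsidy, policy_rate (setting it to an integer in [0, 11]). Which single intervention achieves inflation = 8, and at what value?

set subsidy = 0

Intervening on subsidy: with other inputs at their observed values, inflation = 3*subsidy + 8. Solving for 8 gives subsidy = 0, within [0, 11].
Intervening on policy_rate: inflation = policy_rate + 34. Reaching 8 requires policy_rate = -26, outside [0, 11].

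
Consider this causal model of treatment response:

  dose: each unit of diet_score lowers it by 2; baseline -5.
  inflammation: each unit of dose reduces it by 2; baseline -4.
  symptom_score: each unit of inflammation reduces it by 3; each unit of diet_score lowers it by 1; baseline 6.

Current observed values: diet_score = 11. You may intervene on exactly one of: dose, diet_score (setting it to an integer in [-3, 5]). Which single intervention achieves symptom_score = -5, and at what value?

set dose = -2

Intervening on dose: with other inputs at their observed values, symptom_score = 6*dose + 7. Solving for -5 gives dose = -2, within [-3, 5].
Intervening on diet_score: symptom_score = -13*diet_score - 12. Reaching -5 requires diet_score = -7/13, not an integer.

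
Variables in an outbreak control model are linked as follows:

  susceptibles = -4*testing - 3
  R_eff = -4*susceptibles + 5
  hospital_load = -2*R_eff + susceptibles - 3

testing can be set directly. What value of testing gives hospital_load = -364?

testing = 9

Substituting into the R_eff equation gives R_eff = 16*testing + 17.
This gives hospital_load = -36*testing - 40.
Solve -36*testing - 40 = -364: testing = (-364 + 40) / -36 = 9.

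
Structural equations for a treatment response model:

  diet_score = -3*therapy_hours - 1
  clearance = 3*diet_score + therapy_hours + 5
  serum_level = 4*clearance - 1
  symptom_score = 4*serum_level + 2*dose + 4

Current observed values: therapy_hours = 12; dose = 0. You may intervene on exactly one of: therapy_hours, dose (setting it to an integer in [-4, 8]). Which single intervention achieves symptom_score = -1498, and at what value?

Intervening on therapy_hours: symptom_score = -128*therapy_hours + 32. Reaching -1498 requires therapy_hours = 765/64, not an integer.
Intervening on dose: with other inputs at their observed values, symptom_score = 2*dose - 1504. Solving for -1498 gives dose = 3, within [-4, 8].

set dose = 3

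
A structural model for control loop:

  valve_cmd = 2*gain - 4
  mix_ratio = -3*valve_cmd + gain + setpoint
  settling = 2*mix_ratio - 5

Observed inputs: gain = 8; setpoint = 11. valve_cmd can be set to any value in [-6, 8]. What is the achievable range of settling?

Intervening on valve_cmd fixes its value directly, overriding its dependence on gain.
Substituting into the mix_ratio equation gives mix_ratio = -3*valve_cmd + 19.
So settling = -6*valve_cmd + 33.
Linear in valve_cmd, so extremes are at the endpoints: valve_cmd = -6 gives settling = 69; valve_cmd = 8 gives settling = -15.

-15 to 69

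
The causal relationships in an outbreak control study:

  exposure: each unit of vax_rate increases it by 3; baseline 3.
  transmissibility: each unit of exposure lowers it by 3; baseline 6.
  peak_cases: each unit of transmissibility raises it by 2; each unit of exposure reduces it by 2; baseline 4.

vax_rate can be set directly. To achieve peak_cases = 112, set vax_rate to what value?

Substituting into the transmissibility equation gives transmissibility = -9*vax_rate - 3.
So peak_cases = -24*vax_rate - 8.
Solve -24*vax_rate - 8 = 112: vax_rate = (112 + 8) / -24 = -5.

vax_rate = -5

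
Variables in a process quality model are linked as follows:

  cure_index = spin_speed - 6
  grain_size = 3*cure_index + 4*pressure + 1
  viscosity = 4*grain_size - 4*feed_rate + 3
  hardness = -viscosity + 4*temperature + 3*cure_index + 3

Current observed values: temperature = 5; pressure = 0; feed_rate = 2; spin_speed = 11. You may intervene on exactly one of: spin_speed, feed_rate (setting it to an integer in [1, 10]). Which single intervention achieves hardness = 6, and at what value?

Intervening on spin_speed: with other inputs at their observed values, hardness = -9*spin_speed + 78. Solving for 6 gives spin_speed = 8, within [1, 10].
Intervening on feed_rate: hardness = 4*feed_rate - 29. Reaching 6 requires feed_rate = 35/4, not an integer.

set spin_speed = 8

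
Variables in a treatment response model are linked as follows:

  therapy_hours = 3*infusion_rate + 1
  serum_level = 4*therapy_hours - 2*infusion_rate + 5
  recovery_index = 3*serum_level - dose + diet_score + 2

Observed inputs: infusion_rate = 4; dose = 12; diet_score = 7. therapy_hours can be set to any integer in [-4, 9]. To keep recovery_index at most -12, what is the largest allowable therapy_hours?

therapy_hours = 0

Intervening on therapy_hours fixes its value directly, overriding its dependence on infusion_rate.
Substituting into the serum_level equation gives serum_level = 4*therapy_hours - 3.
Substituting into the recovery_index equation gives recovery_index = 12*therapy_hours - 12.
Require 12*therapy_hours - 12 ≤ -12, so therapy_hours ≤ 0.
The largest integer in [-4, 9] satisfying this is 0.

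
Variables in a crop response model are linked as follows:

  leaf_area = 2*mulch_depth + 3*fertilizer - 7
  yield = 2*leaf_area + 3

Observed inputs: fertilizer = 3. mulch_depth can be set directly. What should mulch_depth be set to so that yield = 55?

Substituting into the leaf_area equation gives leaf_area = 2*mulch_depth + 2.
yield becomes 4*mulch_depth + 7.
Solve 4*mulch_depth + 7 = 55: mulch_depth = (55 - 7) / 4 = 12.

mulch_depth = 12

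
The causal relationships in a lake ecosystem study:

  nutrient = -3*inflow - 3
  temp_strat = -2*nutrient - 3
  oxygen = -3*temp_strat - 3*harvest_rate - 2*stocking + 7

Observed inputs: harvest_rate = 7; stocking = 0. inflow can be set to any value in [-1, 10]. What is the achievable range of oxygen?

-203 to -5

Substituting into the temp_strat equation gives temp_strat = 6*inflow + 3.
Substituting into the oxygen equation gives oxygen = -18*inflow - 23.
Linear in inflow, so extremes are at the endpoints: inflow = -1 gives oxygen = -5; inflow = 10 gives oxygen = -203.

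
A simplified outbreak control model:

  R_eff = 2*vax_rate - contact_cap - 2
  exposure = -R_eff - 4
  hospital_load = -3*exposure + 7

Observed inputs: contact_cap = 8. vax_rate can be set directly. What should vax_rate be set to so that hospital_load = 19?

Substituting into the R_eff equation gives R_eff = 2*vax_rate - 10.
Substituting into the exposure equation gives exposure = -2*vax_rate + 6.
hospital_load becomes 6*vax_rate - 11.
Solve 6*vax_rate - 11 = 19: vax_rate = (19 + 11) / 6 = 5.

vax_rate = 5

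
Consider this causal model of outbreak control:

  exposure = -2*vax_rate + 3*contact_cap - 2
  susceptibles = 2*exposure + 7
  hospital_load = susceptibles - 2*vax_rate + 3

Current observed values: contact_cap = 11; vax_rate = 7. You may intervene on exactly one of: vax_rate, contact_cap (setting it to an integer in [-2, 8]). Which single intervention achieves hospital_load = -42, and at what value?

set contact_cap = -1

Intervening on vax_rate: hospital_load = -6*vax_rate + 72. Reaching -42 requires vax_rate = 19, outside [-2, 8].
Intervening on contact_cap: with other inputs at their observed values, hospital_load = 6*contact_cap - 36. Solving for -42 gives contact_cap = -1, within [-2, 8].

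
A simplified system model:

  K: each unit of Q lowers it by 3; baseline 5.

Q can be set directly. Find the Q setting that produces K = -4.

Solve -3*Q + 5 = -4: Q = (-4 - 5) / -3 = 3.

Q = 3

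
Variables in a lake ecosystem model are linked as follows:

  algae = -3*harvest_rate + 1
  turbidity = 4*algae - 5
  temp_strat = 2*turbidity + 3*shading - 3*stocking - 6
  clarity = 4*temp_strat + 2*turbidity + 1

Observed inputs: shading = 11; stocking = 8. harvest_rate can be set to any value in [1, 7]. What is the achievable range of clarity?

Substituting into the turbidity equation gives turbidity = -12*harvest_rate - 1.
Substituting into the temp_strat equation gives temp_strat = -24*harvest_rate + 1.
clarity becomes -120*harvest_rate + 3.
Linear in harvest_rate, so extremes are at the endpoints: harvest_rate = 1 gives clarity = -117; harvest_rate = 7 gives clarity = -837.

-837 to -117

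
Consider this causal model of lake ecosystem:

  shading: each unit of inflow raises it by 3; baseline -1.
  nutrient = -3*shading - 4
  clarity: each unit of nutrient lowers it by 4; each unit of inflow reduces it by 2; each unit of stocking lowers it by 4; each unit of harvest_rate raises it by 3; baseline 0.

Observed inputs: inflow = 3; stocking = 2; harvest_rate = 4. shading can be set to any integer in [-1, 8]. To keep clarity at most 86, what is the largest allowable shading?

shading = 6

Intervening on shading fixes its value directly, overriding its dependence on inflow.
Substituting into the clarity equation gives clarity = 12*shading + 14.
Require 12*shading + 14 ≤ 86, so shading ≤ 6.
The largest integer in [-1, 8] satisfying this is 6.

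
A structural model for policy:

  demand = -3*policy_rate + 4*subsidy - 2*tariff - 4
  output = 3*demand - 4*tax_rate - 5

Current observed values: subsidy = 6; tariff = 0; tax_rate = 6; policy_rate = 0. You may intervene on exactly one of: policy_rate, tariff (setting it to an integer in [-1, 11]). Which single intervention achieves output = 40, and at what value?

set policy_rate = -1

Intervening on policy_rate: with other inputs at their observed values, output = -9*policy_rate + 31. Solving for 40 gives policy_rate = -1, within [-1, 11].
Intervening on tariff: output = -6*tariff + 31. Reaching 40 requires tariff = -3/2, not an integer.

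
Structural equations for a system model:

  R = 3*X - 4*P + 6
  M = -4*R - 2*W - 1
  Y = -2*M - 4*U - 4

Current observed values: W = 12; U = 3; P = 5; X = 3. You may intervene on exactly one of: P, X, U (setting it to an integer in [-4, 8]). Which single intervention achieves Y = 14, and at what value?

set U = -2

Intervening on P: Y = -32*P + 154. Reaching 14 requires P = 35/8, not an integer.
Intervening on X: Y = 24*X - 78. Reaching 14 requires X = 23/6, not an integer.
Intervening on U: with other inputs at their observed values, Y = -4*U + 6. Solving for 14 gives U = -2, within [-4, 8].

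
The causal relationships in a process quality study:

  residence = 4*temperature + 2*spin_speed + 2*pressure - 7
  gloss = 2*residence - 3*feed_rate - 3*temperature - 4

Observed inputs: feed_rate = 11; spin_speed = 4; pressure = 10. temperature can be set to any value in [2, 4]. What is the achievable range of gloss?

Substituting into the residence equation gives residence = 4*temperature + 21.
This gives gloss = 5*temperature + 5.
Linear in temperature, so extremes are at the endpoints: temperature = 2 gives gloss = 15; temperature = 4 gives gloss = 25.

15 to 25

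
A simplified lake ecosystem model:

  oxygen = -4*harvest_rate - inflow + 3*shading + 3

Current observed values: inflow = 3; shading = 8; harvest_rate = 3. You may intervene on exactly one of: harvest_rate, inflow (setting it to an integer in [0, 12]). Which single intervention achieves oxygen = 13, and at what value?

Intervening on harvest_rate: oxygen = -4*harvest_rate + 24. Reaching 13 requires harvest_rate = 11/4, not an integer.
Intervening on inflow: with other inputs at their observed values, oxygen = -inflow + 15. Solving for 13 gives inflow = 2, within [0, 12].

set inflow = 2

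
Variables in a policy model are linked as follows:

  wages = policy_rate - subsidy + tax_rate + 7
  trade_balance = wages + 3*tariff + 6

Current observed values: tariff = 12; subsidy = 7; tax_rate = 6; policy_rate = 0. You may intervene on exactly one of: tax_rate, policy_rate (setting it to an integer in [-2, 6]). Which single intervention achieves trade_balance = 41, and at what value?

set tax_rate = -1

Intervening on tax_rate: with other inputs at their observed values, trade_balance = tax_rate + 42. Solving for 41 gives tax_rate = -1, within [-2, 6].
Intervening on policy_rate: trade_balance = policy_rate + 48. Reaching 41 requires policy_rate = -7, outside [-2, 6].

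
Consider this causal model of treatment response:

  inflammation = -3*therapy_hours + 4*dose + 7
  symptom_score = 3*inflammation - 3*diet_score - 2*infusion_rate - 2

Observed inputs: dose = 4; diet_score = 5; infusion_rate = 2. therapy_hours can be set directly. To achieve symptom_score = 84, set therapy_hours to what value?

Substituting into the inflammation equation gives inflammation = -3*therapy_hours + 23.
So symptom_score = -9*therapy_hours + 48.
Solve -9*therapy_hours + 48 = 84: therapy_hours = (84 - 48) / -9 = -4.

therapy_hours = -4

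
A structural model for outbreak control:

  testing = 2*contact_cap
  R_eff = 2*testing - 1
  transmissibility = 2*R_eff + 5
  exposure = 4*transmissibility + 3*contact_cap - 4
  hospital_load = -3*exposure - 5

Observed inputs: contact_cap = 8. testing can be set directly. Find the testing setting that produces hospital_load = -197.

Intervening on testing fixes its value directly, overriding its dependence on contact_cap.
Substituting into the transmissibility equation gives transmissibility = 4*testing + 3.
exposure becomes 16*testing + 32.
Substituting into the hospital_load equation gives hospital_load = -48*testing - 101.
Solve -48*testing - 101 = -197: testing = (-197 + 101) / -48 = 2.

testing = 2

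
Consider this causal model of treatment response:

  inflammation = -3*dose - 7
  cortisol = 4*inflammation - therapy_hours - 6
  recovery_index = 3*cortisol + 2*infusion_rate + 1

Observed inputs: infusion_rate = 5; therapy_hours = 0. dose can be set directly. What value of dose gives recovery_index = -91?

Substituting into the cortisol equation gives cortisol = -12*dose - 34.
So recovery_index = -36*dose - 91.
Solve -36*dose - 91 = -91: dose = (-91 + 91) / -36 = 0.

dose = 0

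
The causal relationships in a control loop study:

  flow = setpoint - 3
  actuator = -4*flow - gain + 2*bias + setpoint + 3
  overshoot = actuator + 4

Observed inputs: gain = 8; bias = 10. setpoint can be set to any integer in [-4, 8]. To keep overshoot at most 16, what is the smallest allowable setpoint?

setpoint = 5

Substituting into the actuator equation gives actuator = -3*setpoint + 27.
So overshoot = -3*setpoint + 31.
Require -3*setpoint + 31 ≤ 16, so setpoint ≥ 5.
The smallest integer in [-4, 8] satisfying this is 5.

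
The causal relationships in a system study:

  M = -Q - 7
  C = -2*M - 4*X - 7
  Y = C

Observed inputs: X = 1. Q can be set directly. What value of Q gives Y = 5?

Q = 1

Substituting into the C equation gives C = 2*Q + 3.
Substituting into the Y equation gives Y = 2*Q + 3.
Solve 2*Q + 3 = 5: Q = (5 - 3) / 2 = 1.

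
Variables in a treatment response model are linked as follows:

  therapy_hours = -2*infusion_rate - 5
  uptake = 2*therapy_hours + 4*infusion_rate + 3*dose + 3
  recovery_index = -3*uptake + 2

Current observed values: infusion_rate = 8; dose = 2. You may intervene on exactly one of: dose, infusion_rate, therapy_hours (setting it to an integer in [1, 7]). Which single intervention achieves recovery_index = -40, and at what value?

Intervening on dose: with other inputs at their observed values, recovery_index = -9*dose + 23. Solving for -40 gives dose = 7, within [1, 7].
Intervening on infusion_rate: the paths from infusion_rate to recovery_index cancel (net effect zero), leaving recovery_index = 5; -40 is unreachable this way.
Intervening on therapy_hours: recovery_index = -6*therapy_hours - 121. Reaching -40 requires therapy_hours = -27/2, not an integer.

set dose = 7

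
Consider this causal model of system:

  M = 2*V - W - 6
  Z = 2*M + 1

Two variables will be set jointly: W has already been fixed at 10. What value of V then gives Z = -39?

V = -2

With W held at 10:
Substituting into the M equation gives M = 2*V - 16.
Substituting into the Z equation gives Z = 4*V - 31.
Solve 4*V - 31 = -39: V = (-39 + 31) / 4 = -2.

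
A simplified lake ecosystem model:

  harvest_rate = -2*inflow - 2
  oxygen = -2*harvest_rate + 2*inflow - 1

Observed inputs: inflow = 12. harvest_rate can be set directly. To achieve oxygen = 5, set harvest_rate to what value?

Intervening on harvest_rate fixes its value directly, overriding its dependence on inflow.
Substituting into the oxygen equation gives oxygen = -2*harvest_rate + 23.
Solve -2*harvest_rate + 23 = 5: harvest_rate = (5 - 23) / -2 = 9.

harvest_rate = 9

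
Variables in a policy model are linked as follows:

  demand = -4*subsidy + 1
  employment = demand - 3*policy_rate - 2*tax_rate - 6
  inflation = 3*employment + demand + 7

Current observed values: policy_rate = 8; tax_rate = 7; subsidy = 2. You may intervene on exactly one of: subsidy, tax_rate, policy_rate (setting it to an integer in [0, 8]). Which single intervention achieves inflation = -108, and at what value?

set policy_rate = 3

Intervening on subsidy: inflation = -16*subsidy - 121. Reaching -108 requires subsidy = -13/16, not an integer.
Intervening on tax_rate: inflation = -6*tax_rate - 111. Reaching -108 requires tax_rate = -1/2, not an integer.
Intervening on policy_rate: with other inputs at their observed values, inflation = -9*policy_rate - 81. Solving for -108 gives policy_rate = 3, within [0, 8].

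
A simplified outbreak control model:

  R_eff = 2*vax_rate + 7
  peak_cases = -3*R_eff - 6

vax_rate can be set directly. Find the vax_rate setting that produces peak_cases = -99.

Substituting into the peak_cases equation gives peak_cases = -6*vax_rate - 27.
Solve -6*vax_rate - 27 = -99: vax_rate = (-99 + 27) / -6 = 12.

vax_rate = 12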